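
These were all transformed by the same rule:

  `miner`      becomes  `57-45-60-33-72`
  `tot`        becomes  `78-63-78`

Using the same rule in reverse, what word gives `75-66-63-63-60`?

The formula is n = 3×(alphabet index, a=1) + 18.
Decoding 75-66-63-63-60: 75→(75−18)÷3=19=s, 66→(66−18)÷3=16=p, 63→(63−18)÷3=15=o, 63→(63−18)÷3=15=o, 60→(60−18)÷3=14=n.

spoon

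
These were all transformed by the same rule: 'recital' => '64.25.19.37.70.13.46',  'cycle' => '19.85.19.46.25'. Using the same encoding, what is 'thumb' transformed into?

r(#18)→64 and e(#5)→25: differences scale by 3, so n = 3·pos + 10. With a=1..z=26, the number is 3·pos + 10.
For thumb: t=20→70, h=8→34, u=21→73, m=13→49, b=2→16.

70.34.73.49.16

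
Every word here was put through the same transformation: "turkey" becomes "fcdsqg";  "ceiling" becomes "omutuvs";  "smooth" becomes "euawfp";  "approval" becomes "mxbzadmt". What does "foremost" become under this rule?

rwdmyweb

Shifts by position in turkey: pos 0: t→f (+12), pos 1: u→c (+8), pos 2: r→d (+12), pos 3: k→s (+8) — repeating every 2. The shifts repeat in a cycle of length 2: positions 0,1,… shift by +12, +8, then the pattern repeats.
On foremost: f+12=r, o+8=w, r+12=d, e+8=m, m+12=y, o+8=w, s+12=e, t+8=b.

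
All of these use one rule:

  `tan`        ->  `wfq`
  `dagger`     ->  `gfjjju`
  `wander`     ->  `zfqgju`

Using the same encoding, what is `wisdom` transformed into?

znvgtp

The rule splits by letter class: vowels +5, consonants +3.
Applying it to wisdom: w(cons)+3=z, i(vowel)+5=n, s(cons)+3=v, d(cons)+3=g, o(vowel)+5=t, m(cons)+3=p.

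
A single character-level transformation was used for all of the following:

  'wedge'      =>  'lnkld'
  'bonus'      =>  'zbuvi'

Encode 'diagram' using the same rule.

thynhpk

The output letters match the input read backwards, each shifted +7: wedge reversed is egdew. Read the word backwards and shift each letter +7.
On diagram: reverse → margaid; then shift: m+7=t, a+7=h, r+7=y, g+7=n, a+7=h, i+7=p, d+7=k.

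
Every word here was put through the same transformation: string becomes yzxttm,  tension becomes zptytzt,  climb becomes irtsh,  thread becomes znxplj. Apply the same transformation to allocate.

lrrzilzp

The shift depends on letter class: consonant s→y is +6, but vowel i→t is +11. Two shifts are in play — +11 for a/e/i/o/u, +6 for every other letter.
On allocate: a(vowel)+11=l, l(cons)+6=r, l(cons)+6=r, o(vowel)+11=z, c(cons)+6=i, a(vowel)+11=l, t(cons)+6=z, e(vowel)+11=p.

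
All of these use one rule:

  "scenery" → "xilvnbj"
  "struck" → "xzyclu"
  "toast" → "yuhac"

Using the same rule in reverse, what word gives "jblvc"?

Letter i (0-indexed) is shifted by i+5, so successive shifts are 5, 6, 7, ….
Undoing it on jblvc: j−5=e, b−6=v, l−7=e, v−8=n, c−9=t.

event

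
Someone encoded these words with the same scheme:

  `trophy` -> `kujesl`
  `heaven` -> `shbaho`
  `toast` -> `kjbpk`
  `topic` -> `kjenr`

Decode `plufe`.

t(19)→k(10) and r(17)→u(20) fit y≡21x+1 (mod 26); the inverse of 21 mod 26 is 5. Each letter's alphabet position (a=0..z=25) is mapped through 21·x+1 mod 26 — an affine cipher.
Reversing it on plufe: p(15)→5·(15−1)≡18=s; l(11)→5·(11−1)≡24=y; u(20)→5·(20−1)≡17=r; f(5)→5·(5−1)≡20=u; e(4)→5·(4−1)≡15=p (all mod 26).

syrup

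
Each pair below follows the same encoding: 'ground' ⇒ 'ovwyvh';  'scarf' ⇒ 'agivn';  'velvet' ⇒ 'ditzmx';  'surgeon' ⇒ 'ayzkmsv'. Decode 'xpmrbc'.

Shifts by position in ground: pos 0: g→o (+8), pos 1: r→v (+4), pos 2: o→w (+8), pos 3: u→y (+4) — repeating every 2. The shifts repeat in a cycle of length 2: positions 0,1,… shift by +8, +4, then the pattern repeats.
Decoding xpmrbc: x−8=p, p−4=l, m−8=e, r−4=n, b−8=t, c−4=y.

plenty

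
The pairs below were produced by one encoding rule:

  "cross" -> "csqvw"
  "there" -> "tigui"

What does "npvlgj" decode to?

In cross: c→c is +0, r→s is +1, o→q is +2, s→v is +3 — the shift increases by 1 each position. Each letter shifts forward by its position index (0, 1, 2, …) — the shift grows by one for each successive letter.
Decoding npvlgj: n−0=n, p−1=o, v−2=t, l−3=i, g−4=c, j−5=e.

notice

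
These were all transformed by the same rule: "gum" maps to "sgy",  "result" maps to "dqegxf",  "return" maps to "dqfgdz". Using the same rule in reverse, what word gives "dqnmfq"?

Compare letters: g→s is +12, u→g is +12, m→y is +12 — a constant shift. This is a Caesar cipher with shift 12.
Reversing it on dqnmfq: d−12=r, q−12=e, n−12=b, m−12=a, f−12=t, q−12=e.

rebate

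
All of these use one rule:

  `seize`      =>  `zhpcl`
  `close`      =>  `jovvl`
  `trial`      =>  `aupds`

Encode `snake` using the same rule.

Shifts by position in seize: pos 0: s→z (+7), pos 1: e→h (+3), pos 2: i→p (+7), pos 3: z→c (+3) — repeating every 2. A repeating key of period 2 is used — shifts +7, +3 over and over.
Applying it to snake: s+7=z, n+3=q, a+7=h, k+3=n, e+7=l.

zqhnl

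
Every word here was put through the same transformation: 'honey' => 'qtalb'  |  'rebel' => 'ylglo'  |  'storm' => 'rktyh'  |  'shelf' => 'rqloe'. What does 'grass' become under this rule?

h(7)→q(16) and o(14)→t(19) fit y≡19x+13 (mod 26); the inverse of 19 mod 26 is 11. This is an affine cipher: with a=0,…,z=25, each position x becomes (19x+13) mod 26.
For grass: g(6)→19·6+13≡23=x; r(17)→19·17+13≡24=y; a(0)→19·0+13≡13=n; s(18)→19·18+13≡17=r; s(18)→19·18+13≡17=r (all mod 26).

xynrr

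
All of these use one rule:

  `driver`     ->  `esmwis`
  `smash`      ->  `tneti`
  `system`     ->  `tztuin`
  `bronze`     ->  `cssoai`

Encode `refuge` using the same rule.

sigyhi

The shift depends on letter class: consonant d→e is +1, but vowel i→m is +4. Vowels shift forward by 4 and consonants shift forward by 1.
For refuge: r(cons)+1=s, e(vowel)+4=i, f(cons)+1=g, u(vowel)+4=y, g(cons)+1=h, e(vowel)+4=i.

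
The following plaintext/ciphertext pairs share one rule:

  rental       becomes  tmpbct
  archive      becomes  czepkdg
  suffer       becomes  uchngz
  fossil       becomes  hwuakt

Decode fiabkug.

daytime

Shifts by position in rental: pos 0: r→t (+2), pos 1: e→m (+8), pos 2: n→p (+2), pos 3: t→b (+8) — repeating every 2. The shifts repeat in a cycle of length 2: positions 0,1,… shift by +2, +8, then the pattern repeats.
Decoding fiabkug: f−2=d, i−8=a, a−2=y, b−8=t, k−2=i, u−8=m, g−2=e.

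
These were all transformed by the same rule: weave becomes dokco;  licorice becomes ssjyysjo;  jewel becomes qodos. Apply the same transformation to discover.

The shift depends on letter class: consonant w→d is +7, but vowel e→o is +10. Two shifts are in play — +10 for a/e/i/o/u, +7 for every other letter.
On discover: d(cons)+7=k, i(vowel)+10=s, s(cons)+7=z, c(cons)+7=j, o(vowel)+10=y, v(cons)+7=c, e(vowel)+10=o, r(cons)+7=y.

kszjycoy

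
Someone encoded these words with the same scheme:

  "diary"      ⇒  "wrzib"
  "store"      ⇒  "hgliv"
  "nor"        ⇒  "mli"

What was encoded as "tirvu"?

grief

Each pair mirrors across the alphabet (d↔w, i↔r, a↔z): positions sum to 25. This is the alphabet-reversal cipher (Atbash): a becomes z, b becomes y, etc.
Reversing it on tirvu: t↔g, i↔r, r↔i, v↔e, u↔f.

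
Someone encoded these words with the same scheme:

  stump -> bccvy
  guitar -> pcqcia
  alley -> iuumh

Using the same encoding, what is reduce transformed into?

The shift depends on letter class: consonant s→b is +9, but vowel u→c is +8. Two shifts are in play — +8 for a/e/i/o/u, +9 for every other letter.
For reduce: r(cons)+9=a, e(vowel)+8=m, d(cons)+9=m, u(vowel)+8=c, c(cons)+9=l, e(vowel)+8=m.

ammclm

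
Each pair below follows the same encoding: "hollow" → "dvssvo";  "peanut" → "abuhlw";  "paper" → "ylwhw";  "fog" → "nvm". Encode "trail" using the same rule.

Read the word backwards and shift each letter +7.
On trail: reverse → liart; then shift: l+7=s, i+7=p, a+7=h, r+7=y, t+7=a.

sphya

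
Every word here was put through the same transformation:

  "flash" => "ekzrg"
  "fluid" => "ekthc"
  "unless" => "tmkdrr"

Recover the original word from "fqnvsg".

growth

It's a constant shift of +25 (ROT25).
Undoing it on fqnvsg: f−25=g, q−25=r, n−25=o, v−25=w, s−25=t, g−25=h.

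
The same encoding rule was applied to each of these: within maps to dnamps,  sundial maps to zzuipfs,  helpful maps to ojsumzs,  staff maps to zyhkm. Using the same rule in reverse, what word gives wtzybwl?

Shifts by position in within: pos 0: w→d (+7), pos 1: i→n (+5), pos 2: t→a (+7), pos 3: h→m (+5) — repeating every 2. It's a Vigenère-style cipher with numeric key [7,5]: position i shifts by key[i mod 2].
Undoing it on wtzybwl: w−7=p, t−5=o, z−7=s, y−5=t, b−7=u, w−5=r, l−7=e.

posture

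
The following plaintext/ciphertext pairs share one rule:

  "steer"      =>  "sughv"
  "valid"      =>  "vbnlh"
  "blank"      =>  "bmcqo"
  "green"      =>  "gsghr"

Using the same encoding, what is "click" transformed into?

cmkfo

Letter i (0-indexed) is shifted by i+0, so successive shifts are 0, 1, 2, ….
Applying it to click: c+0=c, l+1=m, i+2=k, c+3=f, k+4=o.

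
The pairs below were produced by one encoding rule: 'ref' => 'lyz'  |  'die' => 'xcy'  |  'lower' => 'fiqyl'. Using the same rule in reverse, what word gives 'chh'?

Compare letters: r→l is +20, e→y is +20, f→z is +20 — a constant shift. It's a constant shift of +20 (ROT20).
Undoing it on chh: c−20=i, h−20=n, h−20=n.

inn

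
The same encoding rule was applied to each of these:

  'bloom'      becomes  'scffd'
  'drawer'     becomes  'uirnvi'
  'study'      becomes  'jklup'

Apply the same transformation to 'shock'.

Compare letters: b→s is +17, l→c is +17, o→f is +17 — a constant shift. This is a Caesar cipher with shift 17.
On shock: s+17=j, h+17=y, o+17=f, c+17=t, k+17=b.

jyftb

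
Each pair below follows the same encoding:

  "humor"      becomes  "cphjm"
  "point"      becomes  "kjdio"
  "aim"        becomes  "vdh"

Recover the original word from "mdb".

rig

Compare letters: h→c is +21, u→p is +21, m→h is +21 — a constant shift. It's a constant shift of +21 (ROT21).
Undoing it on mdb: m−21=r, d−21=i, b−21=g.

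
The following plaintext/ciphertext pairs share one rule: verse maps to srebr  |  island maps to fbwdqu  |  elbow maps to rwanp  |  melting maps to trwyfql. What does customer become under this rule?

v(21)→s(18) and e(4)→r(17) fit y≡23x+3 (mod 26); the inverse of 23 mod 26 is 17. Treating letters as 0–25, the rule is x ↦ 23x + 3 (mod 26).
On customer: c(2)→23·2+3≡23=x; u(20)→23·20+3≡21=v; s(18)→23·18+3≡1=b; t(19)→23·19+3≡24=y; o(14)→23·14+3≡13=n; m(12)→23·12+3≡19=t; e(4)→23·4+3≡17=r; r(17)→23·17+3≡4=e (all mod 26).

xvbyntre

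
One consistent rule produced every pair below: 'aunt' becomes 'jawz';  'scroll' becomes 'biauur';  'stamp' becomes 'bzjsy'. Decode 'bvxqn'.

Shifts by position in aunt: pos 0: a→j (+9), pos 1: u→a (+6), pos 2: n→w (+9), pos 3: t→z (+6) — repeating every 2. It's a Vigenère-style cipher with numeric key [9,6]: position i shifts by key[i mod 2].
Decoding bvxqn: b−9=s, v−6=p, x−9=o, q−6=k, n−9=e.

spoke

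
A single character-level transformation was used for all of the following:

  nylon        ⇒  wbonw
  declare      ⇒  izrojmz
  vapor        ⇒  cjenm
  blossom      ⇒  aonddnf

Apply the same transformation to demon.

izfnw

n(13)→w(22) and y(24)→b(1) fit y≡17x+9 (mod 26); the inverse of 17 mod 26 is 23. This is an affine cipher: with a=0,…,z=25, each position x becomes (17x+9) mod 26.
Applying it to demon: d(3)→17·3+9≡8=i; e(4)→17·4+9≡25=z; m(12)→17·12+9≡5=f; o(14)→17·14+9≡13=n; n(13)→17·13+9≡22=w (all mod 26).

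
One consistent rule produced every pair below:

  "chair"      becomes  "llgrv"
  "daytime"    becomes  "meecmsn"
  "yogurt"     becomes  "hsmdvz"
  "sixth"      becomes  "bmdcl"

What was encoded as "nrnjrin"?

Shifts by position in chair: pos 0: c→l (+9), pos 1: h→l (+4), pos 2: a→g (+6), pos 3: i→r (+9), pos 4: r→v (+4) — repeating every 3. It's a Vigenère-style cipher with numeric key [9,4,6]: position i shifts by key[i mod 3].
Decoding nrnjrin: n−9=e, r−4=n, n−6=h, j−9=a, r−4=n, i−6=c, n−9=e.

enhance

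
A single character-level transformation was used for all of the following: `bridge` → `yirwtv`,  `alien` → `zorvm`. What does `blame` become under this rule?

yoznv

Each pair mirrors across the alphabet (b↔y, r↔i, i↔r): positions sum to 25. Letters are reflected about the middle of the alphabet (position → 25−position): Atbash.
For blame: b↔y, l↔o, a↔z, m↔n, e↔v.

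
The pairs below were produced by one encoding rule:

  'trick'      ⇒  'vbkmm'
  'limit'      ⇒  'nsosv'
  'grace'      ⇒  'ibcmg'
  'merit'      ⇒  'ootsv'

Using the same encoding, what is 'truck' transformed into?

vbwmm

The shifts repeat in a cycle of length 2: positions 0,1,… shift by +2, +10, then the pattern repeats.
For truck: t+2=v, r+10=b, u+2=w, c+10=m, k+2=m.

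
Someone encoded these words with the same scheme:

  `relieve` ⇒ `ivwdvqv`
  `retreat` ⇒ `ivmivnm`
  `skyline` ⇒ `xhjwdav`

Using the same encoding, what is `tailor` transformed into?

r(17)→i(8) and e(4)→v(21) fit y≡15x+13 (mod 26); the inverse of 15 mod 26 is 7. This is an affine cipher: with a=0,…,z=25, each position x becomes (15x+13) mod 26.
On tailor: t(19)→15·19+13≡12=m; a(0)→15·0+13≡13=n; i(8)→15·8+13≡3=d; l(11)→15·11+13≡22=w; o(14)→15·14+13≡15=p; r(17)→15·17+13≡8=i (all mod 26).

mndwpi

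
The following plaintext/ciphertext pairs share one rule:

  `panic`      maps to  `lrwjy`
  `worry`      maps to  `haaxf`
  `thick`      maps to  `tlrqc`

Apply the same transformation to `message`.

npjbbnv

The word is reversed, then every letter is shifted forward by 9.
On message: reverse → egassem; then shift: e+9=n, g+9=p, a+9=j, s+9=b, s+9=b, e+9=n, m+9=v.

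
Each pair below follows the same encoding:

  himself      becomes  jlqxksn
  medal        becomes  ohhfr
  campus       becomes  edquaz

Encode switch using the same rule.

uzmyio

Each letter shifts forward by (position + 2), i.e. 2, 3, 4, … — the shift grows by one for each successive letter.
On switch: s+2=u, w+3=z, i+4=m, t+5=y, c+6=i, h+7=o.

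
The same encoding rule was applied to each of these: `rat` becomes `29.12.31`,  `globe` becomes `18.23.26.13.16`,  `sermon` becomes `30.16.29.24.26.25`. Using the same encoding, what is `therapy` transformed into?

31.19.16.29.12.27.36

r is letter #18 and maps to 29: an offset of 11. Each letter is replaced by its alphabet position (a=1..z=26) + 11.
On therapy: t=20→31, h=8→19, e=5→16, r=18→29, a=1→12, p=16→27, y=25→36.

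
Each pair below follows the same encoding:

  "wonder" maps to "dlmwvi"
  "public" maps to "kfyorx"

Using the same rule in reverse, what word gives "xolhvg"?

Each pair mirrors across the alphabet (w↔d, o↔l, n↔m): positions sum to 25. Letters are reflected about the middle of the alphabet (position → 25−position): Atbash.
Undoing it on xolhvg: x↔c, o↔l, l↔o, h↔s, v↔e, g↔t.

closet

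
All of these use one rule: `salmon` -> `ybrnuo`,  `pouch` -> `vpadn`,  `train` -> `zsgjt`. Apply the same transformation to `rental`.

A repeating key of period 2 is used — shifts +6, +1 over and over.
On rental: r+6=x, e+1=f, n+6=t, t+1=u, a+6=g, l+1=m.

xftugm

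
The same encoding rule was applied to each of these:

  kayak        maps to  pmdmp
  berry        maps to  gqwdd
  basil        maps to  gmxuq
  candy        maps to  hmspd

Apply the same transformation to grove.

Shifts by position in kayak: pos 0: k→p (+5), pos 1: a→m (+12), pos 2: y→d (+5), pos 3: a→m (+12) — repeating every 2. The shifts repeat in a cycle of length 2: positions 0,1,… shift by +5, +12, then the pattern repeats.
Applying it to grove: g+5=l, r+12=d, o+5=t, v+12=h, e+5=j.

ldthj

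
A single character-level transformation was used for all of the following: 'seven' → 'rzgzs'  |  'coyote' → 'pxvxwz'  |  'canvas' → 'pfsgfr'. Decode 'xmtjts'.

origin

Each letter's alphabet position (a=0..z=25) is mapped through 5·x+5 mod 26 — an affine cipher.
Decoding xmtjts: x(23)→21·(23−5)≡14=o; m(12)→21·(12−5)≡17=r; t(19)→21·(19−5)≡8=i; j(9)→21·(9−5)≡6=g; t(19)→21·(19−5)≡8=i; s(18)→21·(18−5)≡13=n (all mod 26).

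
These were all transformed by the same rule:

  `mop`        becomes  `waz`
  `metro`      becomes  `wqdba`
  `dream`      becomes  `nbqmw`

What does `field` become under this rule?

puqvn

Two shifts are in play — +12 for a/e/i/o/u, +10 for every other letter.
Applying it to field: f(cons)+10=p, i(vowel)+12=u, e(vowel)+12=q, l(cons)+10=v, d(cons)+10=n.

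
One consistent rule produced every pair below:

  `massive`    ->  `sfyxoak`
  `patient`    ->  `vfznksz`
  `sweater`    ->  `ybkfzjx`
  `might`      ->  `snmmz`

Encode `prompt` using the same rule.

vwurvy

The shifts repeat in a cycle of length 2: positions 0,1,… shift by +6, +5, then the pattern repeats.
For prompt: p+6=v, r+5=w, o+6=u, m+5=r, p+6=v, t+5=y.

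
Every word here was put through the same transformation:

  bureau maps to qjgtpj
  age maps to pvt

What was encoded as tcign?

entry

Compare letters: b→q is +15, u→j is +15, r→g is +15 — a constant shift. It's a constant shift of +15 (ROT15).
Undoing it on tcign: t−15=e, c−15=n, i−15=t, g−15=r, n−15=y.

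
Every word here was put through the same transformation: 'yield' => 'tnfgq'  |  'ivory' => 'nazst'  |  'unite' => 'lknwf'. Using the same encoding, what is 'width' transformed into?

pnqwy

y(24)→t(19) and i(8)→n(13) fit y≡15x+23 (mod 26); the inverse of 15 mod 26 is 7. This is an affine cipher: with a=0,…,z=25, each position x becomes (15x+23) mod 26.
For width: w(22)→15·22+23≡15=p; i(8)→15·8+23≡13=n; d(3)→15·3+23≡16=q; t(19)→15·19+23≡22=w; h(7)→15·7+23≡24=y (all mod 26).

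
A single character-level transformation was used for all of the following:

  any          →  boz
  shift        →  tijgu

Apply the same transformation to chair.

Compare letters: a→b is +1, n→o is +1, y→z is +1 — a constant shift. This is a Caesar cipher with shift 1.
Applying it to chair: c+1=d, h+1=i, a+1=b, i+1=j, r+1=s.

dibjs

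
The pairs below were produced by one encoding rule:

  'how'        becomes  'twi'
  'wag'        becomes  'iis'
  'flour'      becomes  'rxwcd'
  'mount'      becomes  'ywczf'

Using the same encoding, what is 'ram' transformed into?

The shift depends on letter class: consonant h→t is +12, but vowel o→w is +8. Vowels shift forward by 8 and consonants shift forward by 12.
For ram: r(cons)+12=d, a(vowel)+8=i, m(cons)+12=y.

diy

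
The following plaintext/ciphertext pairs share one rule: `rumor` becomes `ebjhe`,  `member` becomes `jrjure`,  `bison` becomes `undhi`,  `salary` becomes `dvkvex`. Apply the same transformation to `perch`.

greto

r(17)→e(4) and u(20)→b(1) fit y≡25x+21 (mod 26); the inverse of 25 mod 26 is 25. Treating letters as 0–25, the rule is x ↦ 25x + 21 (mod 26).
Applying it to perch: p(15)→25·15+21≡6=g; e(4)→25·4+21≡17=r; r(17)→25·17+21≡4=e; c(2)→25·2+21≡19=t; h(7)→25·7+21≡14=o (all mod 26).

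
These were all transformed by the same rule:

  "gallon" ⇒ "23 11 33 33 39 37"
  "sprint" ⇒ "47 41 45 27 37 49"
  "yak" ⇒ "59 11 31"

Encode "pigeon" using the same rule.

41 27 23 19 39 37

g(#7)→23 and a(#1)→11: differences scale by 2, so n = 2·pos + 9. Each letter becomes 2×(its alphabet position, a=1..z=26) + 9.
For pigeon: p=16→41, i=9→27, g=7→23, e=5→19, o=15→39, n=14→37.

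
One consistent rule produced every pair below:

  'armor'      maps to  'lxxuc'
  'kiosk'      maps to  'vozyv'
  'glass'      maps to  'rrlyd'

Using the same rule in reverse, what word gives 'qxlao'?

Shifts by position in armor: pos 0: a→l (+11), pos 1: r→x (+6), pos 2: m→x (+11), pos 3: o→u (+6) — repeating every 2. A repeating key of period 2 is used — shifts +11, +6 over and over.
Undoing it on qxlao: q−11=f, x−6=r, l−11=a, a−6=u, o−11=d.

fraud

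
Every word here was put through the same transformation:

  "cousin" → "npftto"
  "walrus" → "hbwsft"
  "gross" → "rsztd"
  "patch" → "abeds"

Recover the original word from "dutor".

sting

Shifts by position in cousin: pos 0: c→n (+11), pos 1: o→p (+1), pos 2: u→f (+11), pos 3: s→t (+1) — repeating every 2. A repeating key of period 2 is used — shifts +11, +1 over and over.
Reversing it on dutor: d−11=s, u−1=t, t−11=i, o−1=n, r−11=g.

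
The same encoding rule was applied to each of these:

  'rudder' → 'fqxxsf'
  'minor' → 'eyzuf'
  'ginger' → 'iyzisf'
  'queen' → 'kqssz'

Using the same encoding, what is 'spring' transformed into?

Each letter's alphabet position (a=0..z=25) is mapped through 21·x+12 mod 26 — an affine cipher.
Applying it to spring: s(18)→21·18+12≡0=a; p(15)→21·15+12≡15=p; r(17)→21·17+12≡5=f; i(8)→21·8+12≡24=y; n(13)→21·13+12≡25=z; g(6)→21·6+12≡8=i (all mod 26).

apfyzi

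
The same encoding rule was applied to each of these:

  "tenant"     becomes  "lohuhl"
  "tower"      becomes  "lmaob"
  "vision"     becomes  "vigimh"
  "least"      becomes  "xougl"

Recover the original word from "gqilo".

suite

t(19)→l(11) and e(4)→o(14) fit y≡5x+20 (mod 26); the inverse of 5 mod 26 is 21. Treating letters as 0–25, the rule is x ↦ 5x + 20 (mod 26).
Undoing it on gqilo: g(6)→21·(6−20)≡18=s; q(16)→21·(16−20)≡20=u; i(8)→21·(8−20)≡8=i; l(11)→21·(11−20)≡19=t; o(14)→21·(14−20)≡4=e (all mod 26).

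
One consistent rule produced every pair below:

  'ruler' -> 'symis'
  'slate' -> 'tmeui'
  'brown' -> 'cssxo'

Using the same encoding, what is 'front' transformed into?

gssou

The rule splits by letter class: vowels +4, consonants +1.
For front: f(cons)+1=g, r(cons)+1=s, o(vowel)+4=s, n(cons)+1=o, t(cons)+1=u.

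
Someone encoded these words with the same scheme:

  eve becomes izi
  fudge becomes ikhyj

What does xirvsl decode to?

hornet

The output letters match the input read backwards, each shifted +4: eve reversed is eve. The word is reversed, then every letter is shifted forward by 4.
Undoing it on xirvsl: shift back: x−4=t, i−4=e, r−4=n, v−4=r, s−4=o, l−4=h → tenroh; then reverse → hornet.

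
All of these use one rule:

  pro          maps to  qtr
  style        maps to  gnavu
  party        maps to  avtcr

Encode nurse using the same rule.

gutwp

The output letters match the input read backwards, each shifted +2: pro reversed is orp. The word is reversed, then every letter is shifted forward by 2.
Applying it to nurse: reverse → esrun; then shift: e+2=g, s+2=u, r+2=t, u+2=w, n+2=p.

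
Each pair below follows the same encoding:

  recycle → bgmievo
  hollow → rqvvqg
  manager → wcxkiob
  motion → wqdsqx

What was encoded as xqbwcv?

normal

Shifts by position in recycle: pos 0: r→b (+10), pos 1: e→g (+2), pos 2: c→m (+10), pos 3: y→i (+10), pos 4: c→e (+2), pos 5: l→v (+10) — repeating every 3. A repeating key of period 3 is used — shifts +10, +2, +10 over and over.
Decoding xqbwcv: x−10=n, q−2=o, b−10=r, w−10=m, c−2=a, v−10=l.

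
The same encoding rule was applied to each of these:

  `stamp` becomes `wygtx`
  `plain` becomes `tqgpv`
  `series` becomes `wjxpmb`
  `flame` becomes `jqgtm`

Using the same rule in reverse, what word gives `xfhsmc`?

tablet

In stamp: s→w is +4, t→y is +5, a→g is +6, m→t is +7 — the shift increases by 1 each position. The shift increases by 1 at each position, starting from +4: 4, 5, 6, ….
Reversing it on xfhsmc: x−4=t, f−5=a, h−6=b, s−7=l, m−8=e, c−9=t.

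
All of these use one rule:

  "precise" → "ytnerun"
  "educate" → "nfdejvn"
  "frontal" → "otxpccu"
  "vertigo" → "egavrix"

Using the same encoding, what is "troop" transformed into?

ctxqy

A repeating key of period 2 is used — shifts +9, +2 over and over.
Applying it to troop: t+9=c, r+2=t, o+9=x, o+2=q, p+9=y.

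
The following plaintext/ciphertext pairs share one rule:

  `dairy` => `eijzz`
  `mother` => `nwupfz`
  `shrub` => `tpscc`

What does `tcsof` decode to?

Shifts by position in dairy: pos 0: d→e (+1), pos 1: a→i (+8), pos 2: i→j (+1), pos 3: r→z (+8) — repeating every 2. A repeating key of period 2 is used — shifts +1, +8 over and over.
Reversing it on tcsof: t−1=s, c−8=u, s−1=r, o−8=g, f−1=e.

surge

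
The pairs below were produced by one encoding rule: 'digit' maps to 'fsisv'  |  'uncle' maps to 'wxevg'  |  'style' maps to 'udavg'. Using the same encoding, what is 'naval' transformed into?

pkxkn

Shifts by position in digit: pos 0: d→f (+2), pos 1: i→s (+10), pos 2: g→i (+2), pos 3: i→s (+10) — repeating every 2. The shifts repeat in a cycle of length 2: positions 0,1,… shift by +2, +10, then the pattern repeats.
Applying it to naval: n+2=p, a+10=k, v+2=x, a+10=k, l+2=n.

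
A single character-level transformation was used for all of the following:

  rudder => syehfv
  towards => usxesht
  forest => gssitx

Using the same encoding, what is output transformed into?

pyutvx

Shifts by position in rudder: pos 0: r→s (+1), pos 1: u→y (+4), pos 2: d→e (+1), pos 3: d→h (+4) — repeating every 2. A repeating key of period 2 is used — shifts +1, +4 over and over.
For output: o+1=p, u+4=y, t+1=u, p+4=t, u+1=v, t+4=x.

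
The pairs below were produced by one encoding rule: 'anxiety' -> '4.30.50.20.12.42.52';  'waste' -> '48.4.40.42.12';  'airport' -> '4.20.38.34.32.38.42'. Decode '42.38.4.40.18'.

a(#1)→4 and n(#14)→30: differences scale by 2, so n = 2·pos + 2. The formula is n = 2×(alphabet index, a=1) + 2.
Reversing it on 42.38.4.40.18: 42→(42−2)÷2=20=t, 38→(38−2)÷2=18=r, 4→(4−2)÷2=1=a, 40→(40−2)÷2=19=s, 18→(18−2)÷2=8=h.

trash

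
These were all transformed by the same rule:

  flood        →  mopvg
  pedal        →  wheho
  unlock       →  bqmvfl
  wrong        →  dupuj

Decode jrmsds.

collar

Shifts by position in flood: pos 0: f→m (+7), pos 1: l→o (+3), pos 2: o→p (+1), pos 3: o→v (+7), pos 4: d→g (+3) — repeating every 3. It's a Vigenère-style cipher with numeric key [7,3,1]: position i shifts by key[i mod 3].
Reversing it on jrmsds: j−7=c, r−3=o, m−1=l, s−7=l, d−3=a, s−1=r.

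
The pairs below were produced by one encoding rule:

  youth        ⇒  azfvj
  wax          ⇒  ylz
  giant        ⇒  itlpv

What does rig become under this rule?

tti

The shift depends on letter class: consonant y→a is +2, but vowel o→z is +11. Vowels shift forward by 11 and consonants shift forward by 2.
On rig: r(cons)+2=t, i(vowel)+11=t, g(cons)+2=i.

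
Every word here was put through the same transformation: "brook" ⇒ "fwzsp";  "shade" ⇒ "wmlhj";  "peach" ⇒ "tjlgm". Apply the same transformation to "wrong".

Shifts by position in brook: pos 0: b→f (+4), pos 1: r→w (+5), pos 2: o→z (+11), pos 3: o→s (+4), pos 4: k→p (+5) — repeating every 3. The shifts repeat in a cycle of length 3: positions 0,1,… shift by +4, +5, +11, then the pattern repeats.
For wrong: w+4=a, r+5=w, o+11=z, n+4=r, g+5=l.

awzrl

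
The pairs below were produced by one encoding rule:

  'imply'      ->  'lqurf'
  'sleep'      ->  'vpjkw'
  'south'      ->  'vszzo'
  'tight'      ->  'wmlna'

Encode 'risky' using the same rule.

umxqf

In imply: i→l is +3, m→q is +4, p→u is +5, l→r is +6 — the shift increases by 1 each position. The shift increases by 1 at each position, starting from +3: 3, 4, 5, ….
On risky: r+3=u, i+4=m, s+5=x, k+6=q, y+7=f.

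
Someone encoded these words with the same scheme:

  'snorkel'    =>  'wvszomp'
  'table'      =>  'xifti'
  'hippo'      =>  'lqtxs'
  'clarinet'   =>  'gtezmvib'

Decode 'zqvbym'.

Shifts by position in snorkel: pos 0: s→w (+4), pos 1: n→v (+8), pos 2: o→s (+4), pos 3: r→z (+8) — repeating every 2. The shifts repeat in a cycle of length 2: positions 0,1,… shift by +4, +8, then the pattern repeats.
Reversing it on zqvbym: z−4=v, q−8=i, v−4=r, b−8=t, y−4=u, m−8=e.

virtue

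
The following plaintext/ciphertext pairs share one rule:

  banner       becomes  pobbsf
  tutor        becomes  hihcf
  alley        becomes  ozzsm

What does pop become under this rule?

dcd

Every letter moves 14 places later in the alphabet, wrapping around z→a.
Applying it to pop: p+14=d, o+14=c, p+14=d.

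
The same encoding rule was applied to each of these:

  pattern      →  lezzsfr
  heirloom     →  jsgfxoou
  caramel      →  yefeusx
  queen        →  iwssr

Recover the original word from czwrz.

p(15)→l(11) and a(0)→e(4) fit y≡23x+4 (mod 26); the inverse of 23 mod 26 is 17. Treating letters as 0–25, the rule is x ↦ 23x + 4 (mod 26).
Decoding czwrz: c(2)→17·(2−4)≡18=s; z(25)→17·(25−4)≡19=t; w(22)→17·(22−4)≡20=u; r(17)→17·(17−4)≡13=n; z(25)→17·(25−4)≡19=t (all mod 26).

stunt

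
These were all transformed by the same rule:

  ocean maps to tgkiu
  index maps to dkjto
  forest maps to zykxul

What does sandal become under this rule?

rgjtgy

The output letters match the input read backwards, each shifted +6: ocean reversed is naeco. The word is reversed, then every letter is shifted forward by 6.
On sandal: reverse → ladnas; then shift: l+6=r, a+6=g, d+6=j, n+6=t, a+6=g, s+6=y.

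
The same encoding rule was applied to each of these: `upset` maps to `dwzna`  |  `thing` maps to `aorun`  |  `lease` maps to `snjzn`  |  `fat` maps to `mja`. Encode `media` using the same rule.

tnkrj

Vowels shift forward by 9 and consonants shift forward by 7.
For media: m(cons)+7=t, e(vowel)+9=n, d(cons)+7=k, i(vowel)+9=r, a(vowel)+9=j.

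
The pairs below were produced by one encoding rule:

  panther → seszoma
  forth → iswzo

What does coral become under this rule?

fswgs

In panther: p→s is +3, a→e is +4, n→s is +5, t→z is +6 — the shift increases by 1 each position. Each letter shifts forward by (position + 3), i.e. 3, 4, 5, … — the shift grows by one for each successive letter.
On coral: c+3=f, o+4=s, r+5=w, a+6=g, l+7=s.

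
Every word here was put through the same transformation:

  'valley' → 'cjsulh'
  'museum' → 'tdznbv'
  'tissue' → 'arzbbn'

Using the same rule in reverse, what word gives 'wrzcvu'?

pistol

Shifts by position in valley: pos 0: v→c (+7), pos 1: a→j (+9), pos 2: l→s (+7), pos 3: l→u (+9) — repeating every 2. A repeating key of period 2 is used — shifts +7, +9 over and over.
Decoding wrzcvu: w−7=p, r−9=i, z−7=s, c−9=t, v−7=o, u−9=l.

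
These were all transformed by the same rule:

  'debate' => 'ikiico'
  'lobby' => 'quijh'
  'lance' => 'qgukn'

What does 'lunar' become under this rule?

In debate: d→i is +5, e→k is +6, b→i is +7, a→i is +8 — the shift increases by 1 each position. Each letter shifts forward by (position + 5), i.e. 5, 6, 7, … — the shift grows by one for each successive letter.
For lunar: l+5=q, u+6=a, n+7=u, a+8=i, r+9=a.

qauia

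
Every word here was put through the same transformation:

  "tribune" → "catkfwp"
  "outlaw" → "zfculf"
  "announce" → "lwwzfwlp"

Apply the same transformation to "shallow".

bqluuzf

The shift depends on letter class: consonant t→c is +9, but vowel i→t is +11. Two shifts are in play — +11 for a/e/i/o/u, +9 for every other letter.
Applying it to shallow: s(cons)+9=b, h(cons)+9=q, a(vowel)+11=l, l(cons)+9=u, l(cons)+9=u, o(vowel)+11=z, w(cons)+9=f.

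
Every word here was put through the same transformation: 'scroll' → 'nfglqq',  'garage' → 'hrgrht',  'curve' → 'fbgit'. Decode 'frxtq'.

This is an affine cipher: with a=0,…,z=25, each position x becomes (7x+17) mod 26.
Reversing it on frxtq: f(5)→15·(5−17)≡2=c; r(17)→15·(17−17)≡0=a; x(23)→15·(23−17)≡12=m; t(19)→15·(19−17)≡4=e; q(16)→15·(16−17)≡11=l (all mod 26).

camel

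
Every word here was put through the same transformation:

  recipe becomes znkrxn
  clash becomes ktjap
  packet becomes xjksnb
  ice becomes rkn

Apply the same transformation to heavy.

The shift depends on letter class: consonant r→z is +8, but vowel e→n is +9. Two shifts are in play — +9 for a/e/i/o/u, +8 for every other letter.
On heavy: h(cons)+8=p, e(vowel)+9=n, a(vowel)+9=j, v(cons)+8=d, y(cons)+8=g.

pnjdg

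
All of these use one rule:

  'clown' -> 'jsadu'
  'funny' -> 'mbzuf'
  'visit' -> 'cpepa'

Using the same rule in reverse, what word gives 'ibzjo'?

Shifts by position in clown: pos 0: c→j (+7), pos 1: l→s (+7), pos 2: o→a (+12), pos 3: w→d (+7), pos 4: n→u (+7) — repeating every 3. The shifts repeat in a cycle of length 3: positions 0,1,… shift by +7, +7, +12, then the pattern repeats.
Decoding ibzjo: i−7=b, b−7=u, z−12=n, j−7=c, o−7=h.

bunch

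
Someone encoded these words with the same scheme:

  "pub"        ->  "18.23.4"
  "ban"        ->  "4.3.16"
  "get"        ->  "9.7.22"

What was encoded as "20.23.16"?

The number is (letter's place in the alphabet, a=1) + 2.
Undoing it on 20.23.16: 20→(20−2)÷1=18=r, 23→(23−2)÷1=21=u, 16→(16−2)÷1=14=n.

run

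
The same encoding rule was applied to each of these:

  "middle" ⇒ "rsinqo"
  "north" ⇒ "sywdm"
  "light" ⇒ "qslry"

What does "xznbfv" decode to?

spiral

Shifts by position in middle: pos 0: m→r (+5), pos 1: i→s (+10), pos 2: d→i (+5), pos 3: d→n (+10) — repeating every 2. It's a Vigenère-style cipher with numeric key [5,10]: position i shifts by key[i mod 2].
Reversing it on xznbfv: x−5=s, z−10=p, n−5=i, b−10=r, f−5=a, v−10=l.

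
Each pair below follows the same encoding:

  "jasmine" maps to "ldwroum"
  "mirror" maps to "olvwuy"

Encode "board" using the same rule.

drewj

In jasmine: j→l is +2, a→d is +3, s→w is +4, m→r is +5 — the shift increases by 1 each position. Letter i (0-indexed) is shifted by i+2, so successive shifts are 2, 3, 4, ….
For board: b+2=d, o+3=r, a+4=e, r+5=w, d+6=j.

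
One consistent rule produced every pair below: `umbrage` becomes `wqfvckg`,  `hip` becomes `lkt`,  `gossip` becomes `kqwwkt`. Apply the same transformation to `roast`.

vqcwx

Vowels shift forward by 2 and consonants shift forward by 4.
On roast: r(cons)+4=v, o(vowel)+2=q, a(vowel)+2=c, s(cons)+4=w, t(cons)+4=x.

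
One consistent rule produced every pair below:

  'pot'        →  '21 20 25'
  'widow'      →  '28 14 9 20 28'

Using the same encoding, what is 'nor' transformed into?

p is letter #16 and maps to 21: an offset of 5. The number is (letter's place in the alphabet, a=1) + 5.
Applying it to nor: n=14→19, o=15→20, r=18→23.

19 20 23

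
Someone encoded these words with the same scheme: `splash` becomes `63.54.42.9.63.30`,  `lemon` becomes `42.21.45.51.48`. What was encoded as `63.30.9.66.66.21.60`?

s(#19)→63 and p(#16)→54: differences scale by 3, so n = 3·pos + 6. With a=1..z=26, the number is 3·pos + 6.
Decoding 63.30.9.66.66.21.60: 63→(63−6)÷3=19=s, 30→(30−6)÷3=8=h, 9→(9−6)÷3=1=a, 66→(66−6)÷3=20=t, 66→(66−6)÷3=20=t, 21→(21−6)÷3=5=e, 60→(60−6)÷3=18=r.

shatter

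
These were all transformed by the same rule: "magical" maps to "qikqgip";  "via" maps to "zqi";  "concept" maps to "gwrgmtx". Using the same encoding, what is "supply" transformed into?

The shift depends on letter class: consonant m→q is +4, but vowel a→i is +8. Two shifts are in play — +8 for a/e/i/o/u, +4 for every other letter.
For supply: s(cons)+4=w, u(vowel)+8=c, p(cons)+4=t, p(cons)+4=t, l(cons)+4=p, y(cons)+4=c.

wcttpc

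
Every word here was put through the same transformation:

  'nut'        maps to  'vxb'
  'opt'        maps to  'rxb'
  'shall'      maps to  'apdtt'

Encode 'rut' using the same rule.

Vowels shift forward by 3 and consonants shift forward by 8.
For rut: r(cons)+8=z, u(vowel)+3=x, t(cons)+8=b.

zxb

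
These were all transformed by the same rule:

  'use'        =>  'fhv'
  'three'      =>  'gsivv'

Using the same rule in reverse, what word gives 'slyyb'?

hobby

This is the alphabet-reversal cipher (Atbash): a becomes z, b becomes y, etc.
Reversing it on slyyb: s↔h, l↔o, y↔b, y↔b, b↔y.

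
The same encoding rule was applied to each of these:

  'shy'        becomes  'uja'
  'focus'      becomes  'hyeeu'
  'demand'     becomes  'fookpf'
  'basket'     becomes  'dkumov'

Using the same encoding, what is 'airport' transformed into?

kstrytv

The shift depends on letter class: consonant s→u is +2, but vowel o→y is +10. The rule splits by letter class: vowels +10, consonants +2.
Applying it to airport: a(vowel)+10=k, i(vowel)+10=s, r(cons)+2=t, p(cons)+2=r, o(vowel)+10=y, r(cons)+2=t, t(cons)+2=v.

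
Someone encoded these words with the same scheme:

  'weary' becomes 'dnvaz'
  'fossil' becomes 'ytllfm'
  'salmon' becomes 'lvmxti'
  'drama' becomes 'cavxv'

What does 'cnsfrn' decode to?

w(22)→d(3) and e(4)→n(13) fit y≡11x+21 (mod 26); the inverse of 11 mod 26 is 19. Each letter's alphabet position (a=0..z=25) is mapped through 11·x+21 mod 26 — an affine cipher.
Undoing it on cnsfrn: c(2)→19·(2−21)≡3=d; n(13)→19·(13−21)≡4=e; s(18)→19·(18−21)≡21=v; f(5)→19·(5−21)≡8=i; r(17)→19·(17−21)≡2=c; n(13)→19·(13−21)≡4=e (all mod 26).

device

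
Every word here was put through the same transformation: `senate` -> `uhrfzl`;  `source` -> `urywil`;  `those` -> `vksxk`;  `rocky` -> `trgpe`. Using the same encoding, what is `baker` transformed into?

ddojx

In senate: s→u is +2, e→h is +3, n→r is +4, a→f is +5 — the shift increases by 1 each position. The shift increases by 1 at each position, starting from +2: 2, 3, 4, ….
Applying it to baker: b+2=d, a+3=d, k+4=o, e+5=j, r+6=x.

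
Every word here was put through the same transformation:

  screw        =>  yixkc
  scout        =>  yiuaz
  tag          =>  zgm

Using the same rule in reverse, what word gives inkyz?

chest

This is a Caesar cipher with shift 6.
Reversing it on inkyz: i−6=c, n−6=h, k−6=e, y−6=s, z−6=t.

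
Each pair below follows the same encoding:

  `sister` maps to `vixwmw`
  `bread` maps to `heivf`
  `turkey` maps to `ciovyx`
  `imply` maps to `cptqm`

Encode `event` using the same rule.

The output letters match the input read backwards, each shifted +4: sister reversed is retsis. Two steps: reverse the string, then apply a Caesar shift of +4.
For event: reverse → tneve; then shift: t+4=x, n+4=r, e+4=i, v+4=z, e+4=i.

xrizi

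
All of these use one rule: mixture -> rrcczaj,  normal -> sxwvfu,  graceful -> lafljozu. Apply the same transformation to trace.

Shifts by position in mixture: pos 0: m→r (+5), pos 1: i→r (+9), pos 2: x→c (+5), pos 3: t→c (+9) — repeating every 2. The shifts repeat in a cycle of length 2: positions 0,1,… shift by +5, +9, then the pattern repeats.
For trace: t+5=y, r+9=a, a+5=f, c+9=l, e+5=j.

yaflj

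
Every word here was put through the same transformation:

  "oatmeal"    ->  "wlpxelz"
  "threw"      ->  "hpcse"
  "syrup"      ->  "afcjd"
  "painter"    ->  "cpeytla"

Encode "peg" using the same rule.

The output letters match the input read backwards, each shifted +11: oatmeal reversed is laemtao. Read the word backwards and shift each letter +11.
For peg: reverse → gep; then shift: g+11=r, e+11=p, p+11=a.

rpa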